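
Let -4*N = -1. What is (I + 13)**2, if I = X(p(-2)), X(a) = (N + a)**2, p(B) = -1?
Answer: 47089/256 ≈ 183.94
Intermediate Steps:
N = 1/4 (N = -1/4*(-1) = 1/4 ≈ 0.25000)
X(a) = (1/4 + a)**2
I = 9/16 (I = (1 + 4*(-1))**2/16 = (1 - 4)**2/16 = (1/16)*(-3)**2 = (1/16)*9 = 9/16 ≈ 0.56250)
(I + 13)**2 = (9/16 + 13)**2 = (217/16)**2 = 47089/256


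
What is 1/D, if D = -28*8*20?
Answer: -1/4480 ≈ -0.00022321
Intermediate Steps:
D = -4480 (D = -224*20 = -4480)
1/D = 1/(-4480) = -1/4480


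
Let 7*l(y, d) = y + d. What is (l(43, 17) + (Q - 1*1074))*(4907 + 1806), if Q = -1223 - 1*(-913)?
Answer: -9233252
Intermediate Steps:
Q = -310 (Q = -1223 + 913 = -310)
l(y, d) = d/7 + y/7 (l(y, d) = (y + d)/7 = (d + y)/7 = d/7 + y/7)
(l(43, 17) + (Q - 1*1074))*(4907 + 1806) = (((⅐)*17 + (⅐)*43) + (-310 - 1*1074))*(4907 + 1806) = ((17/7 + 43/7) + (-310 - 1074))*6713 = (60/7 - 1384)*6713 = -9628/7*6713 = -9233252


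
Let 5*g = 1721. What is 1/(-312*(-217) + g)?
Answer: 5/340241 ≈ 1.4695e-5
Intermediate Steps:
g = 1721/5 (g = (⅕)*1721 = 1721/5 ≈ 344.20)
1/(-312*(-217) + g) = 1/(-312*(-217) + 1721/5) = 1/(67704 + 1721/5) = 1/(340241/5) = 5/340241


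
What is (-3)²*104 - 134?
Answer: 802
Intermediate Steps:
(-3)²*104 - 134 = 9*104 - 134 = 936 - 134 = 802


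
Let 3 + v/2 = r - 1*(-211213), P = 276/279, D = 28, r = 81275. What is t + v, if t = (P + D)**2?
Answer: 5066673946/8649 ≈ 5.8581e+5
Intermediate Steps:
P = 92/93 (P = 276*(1/279) = 92/93 ≈ 0.98925)
v = 584970 (v = -6 + 2*(81275 - 1*(-211213)) = -6 + 2*(81275 + 211213) = -6 + 2*292488 = -6 + 584976 = 584970)
t = 7268416/8649 (t = (92/93 + 28)**2 = (2696/93)**2 = 7268416/8649 ≈ 840.38)
t + v = 7268416/8649 + 584970 = 5066673946/8649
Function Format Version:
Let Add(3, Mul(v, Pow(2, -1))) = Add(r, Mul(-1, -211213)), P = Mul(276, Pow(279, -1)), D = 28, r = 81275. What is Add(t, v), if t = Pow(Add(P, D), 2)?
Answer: Rational(5066673946, 8649) ≈ 5.8581e+5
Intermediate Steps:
P = Rational(92, 93) (P = Mul(276, Rational(1, 279)) = Rational(92, 93) ≈ 0.98925)
v = 584970 (v = Add(-6, Mul(2, Add(81275, Mul(-1, -211213)))) = Add(-6, Mul(2, Add(81275, 211213))) = Add(-6, Mul(2, 292488)) = Add(-6, 584976) = 584970)
t = Rational(7268416, 8649) (t = Pow(Add(Rational(92, 93), 28), 2) = Pow(Rational(2696, 93), 2) = Rational(7268416, 8649) ≈ 840.38)
Add(t, v) = Add(Rational(7268416, 8649), 584970) = Rational(5066673946, 8649)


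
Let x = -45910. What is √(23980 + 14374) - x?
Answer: 45910 + √38354 ≈ 46106.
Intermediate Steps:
√(23980 + 14374) - x = √(23980 + 14374) - 1*(-45910) = √38354 + 45910 = 45910 + √38354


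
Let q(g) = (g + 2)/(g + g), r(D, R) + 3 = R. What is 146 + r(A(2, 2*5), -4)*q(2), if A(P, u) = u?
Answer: 139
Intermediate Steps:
r(D, R) = -3 + R
q(g) = (2 + g)/(2*g) (q(g) = (2 + g)/((2*g)) = (2 + g)*(1/(2*g)) = (2 + g)/(2*g))
146 + r(A(2, 2*5), -4)*q(2) = 146 + (-3 - 4)*((½)*(2 + 2)/2) = 146 - 7*4/(2*2) = 146 - 7*1 = 146 - 7 = 139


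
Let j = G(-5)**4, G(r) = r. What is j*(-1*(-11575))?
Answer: 7234375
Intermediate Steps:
j = 625 (j = (-5)**4 = 625)
j*(-1*(-11575)) = 625*(-1*(-11575)) = 625*11575 = 7234375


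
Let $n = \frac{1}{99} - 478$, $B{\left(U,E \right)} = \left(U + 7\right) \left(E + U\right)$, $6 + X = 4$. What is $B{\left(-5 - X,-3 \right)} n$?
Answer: $\frac{378568}{33} \approx 11472.0$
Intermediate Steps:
$X = -2$ ($X = -6 + 4 = -2$)
$B{\left(U,E \right)} = \left(7 + U\right) \left(E + U\right)$
$n = - \frac{47321}{99}$ ($n = \frac{1}{99} - 478 = - \frac{47321}{99} \approx -477.99$)
$B{\left(-5 - X,-3 \right)} n = \left(\left(-5 - -2\right)^{2} + 7 \left(-3\right) + 7 \left(-5 - -2\right) - 3 \left(-5 - -2\right)\right) \left(- \frac{47321}{99}\right) = \left(\left(-5 + 2\right)^{2} - 21 + 7 \left(-5 + 2\right) - 3 \left(-5 + 2\right)\right) \left(- \frac{47321}{99}\right) = \left(\left(-3\right)^{2} - 21 + 7 \left(-3\right) - -9\right) \left(- \frac{47321}{99}\right) = \left(9 - 21 - 21 + 9\right) \left(- \frac{47321}{99}\right) = \left(-24\right) \left(- \frac{47321}{99}\right) = \frac{378568}{33}$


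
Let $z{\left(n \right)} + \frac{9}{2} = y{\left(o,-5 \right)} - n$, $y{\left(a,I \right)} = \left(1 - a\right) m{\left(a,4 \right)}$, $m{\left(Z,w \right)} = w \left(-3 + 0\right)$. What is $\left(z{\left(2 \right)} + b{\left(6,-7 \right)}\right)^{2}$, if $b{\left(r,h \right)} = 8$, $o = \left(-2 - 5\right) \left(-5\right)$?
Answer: $\frac{670761}{4} \approx 1.6769 \cdot 10^{5}$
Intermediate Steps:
$m{\left(Z,w \right)} = - 3 w$ ($m{\left(Z,w \right)} = w \left(-3\right) = - 3 w$)
$o = 35$ ($o = \left(-7\right) \left(-5\right) = 35$)
$y{\left(a,I \right)} = -12 + 12 a$ ($y{\left(a,I \right)} = \left(1 - a\right) \left(\left(-3\right) 4\right) = \left(1 - a\right) \left(-12\right) = -12 + 12 a$)
$z{\left(n \right)} = \frac{807}{2} - n$ ($z{\left(n \right)} = - \frac{9}{2} - \left(-408 + n\right) = \frac{807}{2} - n$)
$\left(z{\left(2 \right)} + b{\left(6,-7 \right)}\right)^{2} = \left(\left(\frac{807}{2} - 2\right) + 8\right)^{2} = \left(\frac{803}{2} + 8\right)^{2} = \left(\frac{819}{2}\right)^{2} = \frac{670761}{4}$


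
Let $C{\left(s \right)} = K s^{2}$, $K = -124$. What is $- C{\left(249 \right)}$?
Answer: $7688124$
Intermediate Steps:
$C{\left(s \right)} = - 124 s^{2}$
$- C{\left(249 \right)} = - \left(-124\right) 249^{2} = - \left(-124\right) 62001 = \left(-1\right) \left(-7688124\right) = 7688124$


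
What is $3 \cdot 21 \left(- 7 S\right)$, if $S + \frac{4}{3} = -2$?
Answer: $1470$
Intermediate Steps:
$S = - \frac{10}{3}$ ($S = - \frac{4}{3} - 2 = - \frac{10}{3} \approx -3.3333$)
$3 \cdot 21 \left(- 7 S\right) = 3 \cdot 21 \left(\left(-7\right) \left(- \frac{10}{3}\right)\right) = 63 \cdot \frac{70}{3} = 1470$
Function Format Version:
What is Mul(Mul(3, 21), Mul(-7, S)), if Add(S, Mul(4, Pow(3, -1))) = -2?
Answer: 1470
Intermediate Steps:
S = Rational(-10, 3) (S = Add(Rational(-4, 3), -2) = Rational(-10, 3) ≈ -3.3333)
Mul(Mul(3, 21), Mul(-7, S)) = Mul(Mul(3, 21), Mul(-7, Rational(-10, 3))) = Mul(63, Rational(70, 3)) = 1470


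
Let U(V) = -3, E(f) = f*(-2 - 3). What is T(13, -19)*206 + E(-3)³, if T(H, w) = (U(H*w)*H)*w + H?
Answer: 158699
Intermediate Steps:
E(f) = -5*f (E(f) = f*(-5) = -5*f)
T(H, w) = H - 3*H*w (T(H, w) = (-3*H)*w + H = -3*H*w + H = H - 3*H*w)
T(13, -19)*206 + E(-3)³ = (13*(1 - 3*(-19)))*206 + (-5*(-3))³ = (13*(1 + 57))*206 + 15³ = (13*58)*206 + 3375 = 754*206 + 3375 = 155324 + 3375 = 158699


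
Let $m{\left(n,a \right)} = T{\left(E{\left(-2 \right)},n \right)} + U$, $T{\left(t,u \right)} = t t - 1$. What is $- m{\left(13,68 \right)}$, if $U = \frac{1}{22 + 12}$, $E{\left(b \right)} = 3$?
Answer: $- \frac{273}{34} \approx -8.0294$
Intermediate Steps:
$T{\left(t,u \right)} = -1 + t^{2}$ ($T{\left(t,u \right)} = t^{2} - 1 = -1 + t^{2}$)
$U = \frac{1}{34} \approx 0.029412$
$m{\left(n,a \right)} = \frac{273}{34}$ ($m{\left(n,a \right)} = \left(-1 + 3^{2}\right) + \frac{1}{34} = \left(-1 + 9\right) + \frac{1}{34} = 8 + \frac{1}{34} = \frac{273}{34}$)
$- m{\left(13,68 \right)} = \left(-1\right) \frac{273}{34} = - \frac{273}{34}$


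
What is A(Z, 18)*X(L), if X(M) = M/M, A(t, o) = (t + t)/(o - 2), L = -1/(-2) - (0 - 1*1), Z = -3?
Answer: -3/8 ≈ -0.37500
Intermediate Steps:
L = 3/2 (L = -1*(-1/2) - (0 - 1) = 1/2 - 1*(-1) = 1/2 + 1 = 3/2 ≈ 1.5000)
A(t, o) = 2*t/(-2 + o) (A(t, o) = (2*t)/(-2 + o) = 2*t/(-2 + o))
X(M) = 1
A(Z, 18)*X(L) = (2*(-3)/(-2 + 18))*1 = (2*(-3)/16)*1 = (2*(-3)*(1/16))*1 = -3/8*1 = -3/8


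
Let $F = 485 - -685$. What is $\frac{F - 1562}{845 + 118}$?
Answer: $- \frac{392}{963} \approx -0.40706$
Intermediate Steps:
$F = 1170$ ($F = 485 + 685 = 1170$)
$\frac{F - 1562}{845 + 118} = \frac{1170 - 1562}{845 + 118} = \frac{1170 - 1562}{963} = \left(-392\right) \frac{1}{963} = - \frac{392}{963}$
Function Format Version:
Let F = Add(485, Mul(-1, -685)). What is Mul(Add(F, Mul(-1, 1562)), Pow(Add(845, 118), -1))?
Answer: Rational(-392, 963) ≈ -0.40706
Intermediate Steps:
F = 1170 (F = Add(485, 685) = 1170)
Mul(Add(F, Mul(-1, 1562)), Pow(Add(845, 118), -1)) = Mul(Add(1170, Mul(-1, 1562)), Pow(Add(845, 118), -1)) = Mul(Add(1170, -1562), Pow(963, -1)) = Mul(-392, Rational(1, 963)) = Rational(-392, 963)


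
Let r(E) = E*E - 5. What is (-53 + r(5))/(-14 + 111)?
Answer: -33/97 ≈ -0.34021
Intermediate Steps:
r(E) = -5 + E**2 (r(E) = E**2 - 5 = -5 + E**2)
(-53 + r(5))/(-14 + 111) = (-53 + (-5 + 5**2))/(-14 + 111) = (-53 + (-5 + 25))/97 = (-53 + 20)*(1/97) = -33*1/97 = -33/97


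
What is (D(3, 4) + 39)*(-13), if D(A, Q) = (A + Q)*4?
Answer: -871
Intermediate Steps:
D(A, Q) = 4*A + 4*Q
(D(3, 4) + 39)*(-13) = ((4*3 + 4*4) + 39)*(-13) = ((12 + 16) + 39)*(-13) = (28 + 39)*(-13) = 67*(-13) = -871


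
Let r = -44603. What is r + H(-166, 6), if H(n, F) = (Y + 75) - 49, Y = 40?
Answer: -44537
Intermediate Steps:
H(n, F) = 66 (H(n, F) = (40 + 75) - 49 = 115 - 49 = 66)
r + H(-166, 6) = -44603 + 66 = -44537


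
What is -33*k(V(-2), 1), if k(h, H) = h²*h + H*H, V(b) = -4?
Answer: 2079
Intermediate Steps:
k(h, H) = H² + h³ (k(h, H) = h³ + H² = H² + h³)
-33*k(V(-2), 1) = -33*(1² + (-4)³) = -33*(1 - 64) = -33*(-63) = 2079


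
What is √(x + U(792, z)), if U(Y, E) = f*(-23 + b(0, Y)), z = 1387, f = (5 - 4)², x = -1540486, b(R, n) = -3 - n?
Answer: 6*I*√42814 ≈ 1241.5*I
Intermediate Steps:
f = 1 (f = 1² = 1)
U(Y, E) = -26 - Y (U(Y, E) = 1*(-23 + (-3 - Y)) = 1*(-26 - Y) = -26 - Y)
√(x + U(792, z)) = √(-1540486 + (-26 - 1*792)) = √(-1540486 + (-26 - 792)) = √(-1540486 - 818) = √(-1541304) = 6*I*√42814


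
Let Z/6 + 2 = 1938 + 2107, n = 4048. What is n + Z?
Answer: 28306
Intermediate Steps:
Z = 24258 (Z = -12 + 6*(1938 + 2107) = -12 + 6*4045 = -12 + 24270 = 24258)
n + Z = 4048 + 24258 = 28306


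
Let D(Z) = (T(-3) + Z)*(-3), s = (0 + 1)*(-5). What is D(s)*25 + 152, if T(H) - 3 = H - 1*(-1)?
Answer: 452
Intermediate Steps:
s = -5 (s = 1*(-5) = -5)
T(H) = 4 + H (T(H) = 3 + (H - 1*(-1)) = 3 + (H + 1) = 3 + (1 + H) = 4 + H)
D(Z) = -3 - 3*Z (D(Z) = ((4 - 3) + Z)*(-3) = (1 + Z)*(-3) = -3 - 3*Z)
D(s)*25 + 152 = (-3 - 3*(-5))*25 + 152 = (-3 + 15)*25 + 152 = 12*25 + 152 = 300 + 152 = 452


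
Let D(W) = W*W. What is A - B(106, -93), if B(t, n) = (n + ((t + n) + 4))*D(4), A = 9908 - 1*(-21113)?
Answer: 32237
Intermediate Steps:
D(W) = W²
A = 31021 (A = 9908 + 21113 = 31021)
B(t, n) = 64 + 16*t + 32*n (B(t, n) = (n + ((t + n) + 4))*4² = (n + ((n + t) + 4))*16 = (n + (4 + n + t))*16 = (4 + t + 2*n)*16 = 64 + 16*t + 32*n)
A - B(106, -93) = 31021 - (64 + 16*106 + 32*(-93)) = 31021 - (64 + 1696 - 2976) = 31021 - 1*(-1216) = 31021 + 1216 = 32237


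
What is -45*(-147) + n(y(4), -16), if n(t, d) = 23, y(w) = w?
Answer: 6638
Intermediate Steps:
-45*(-147) + n(y(4), -16) = -45*(-147) + 23 = 6615 + 23 = 6638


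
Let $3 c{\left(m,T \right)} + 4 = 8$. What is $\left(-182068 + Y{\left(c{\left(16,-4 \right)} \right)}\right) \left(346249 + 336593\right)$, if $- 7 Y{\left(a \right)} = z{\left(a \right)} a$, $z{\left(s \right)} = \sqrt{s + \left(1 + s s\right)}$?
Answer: $-124323677256 - \frac{910456 \sqrt{37}}{21} \approx -1.2432 \cdot 10^{11}$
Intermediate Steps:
$z{\left(s \right)} = \sqrt{1 + s + s^{2}}$ ($z{\left(s \right)} = \sqrt{s + \left(1 + s^{2}\right)} = \sqrt{1 + s + s^{2}}$)
$c{\left(m,T \right)} = \frac{4}{3}$ ($c{\left(m,T \right)} = - \frac{4}{3} + \frac{1}{3} \cdot 8 = - \frac{4}{3} + \frac{8}{3} = \frac{4}{3}$)
$Y{\left(a \right)} = - \frac{a \sqrt{1 + a + a^{2}}}{7}$ ($Y{\left(a \right)} = - \frac{\sqrt{1 + a + a^{2}} a}{7} = - \frac{a \sqrt{1 + a + a^{2}}}{7}$)
$\left(-182068 + Y{\left(c{\left(16,-4 \right)} \right)}\right) \left(346249 + 336593\right) = \left(-182068 - \frac{4 \sqrt{1 + \frac{4}{3} + \left(\frac{4}{3}\right)^{2}}}{21}\right) \left(346249 + 336593\right) = \left(-182068 - \frac{4 \sqrt{1 + \frac{4}{3} + \frac{16}{9}}}{21}\right) 682842 = \left(-182068 - \frac{4 \sqrt{\frac{37}{9}}}{21}\right) 682842 = \left(-182068 - \frac{4 \frac{\sqrt{37}}{3}}{21}\right) 682842 = \left(-182068 - \frac{4 \sqrt{37}}{63}\right) 682842 = -124323677256 - \frac{910456 \sqrt{37}}{21}$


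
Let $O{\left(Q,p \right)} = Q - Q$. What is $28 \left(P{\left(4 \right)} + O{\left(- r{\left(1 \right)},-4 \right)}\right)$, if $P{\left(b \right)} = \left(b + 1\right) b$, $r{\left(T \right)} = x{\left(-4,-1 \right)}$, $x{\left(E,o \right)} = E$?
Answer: $560$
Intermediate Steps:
$r{\left(T \right)} = -4$
$O{\left(Q,p \right)} = 0$
$P{\left(b \right)} = b \left(1 + b\right)$ ($P{\left(b \right)} = \left(1 + b\right) b = b \left(1 + b\right)$)
$28 \left(P{\left(4 \right)} + O{\left(- r{\left(1 \right)},-4 \right)}\right) = 28 \left(4 \left(1 + 4\right) + 0\right) = 28 \left(4 \cdot 5 + 0\right) = 28 \left(20 + 0\right) = 28 \cdot 20 = 560$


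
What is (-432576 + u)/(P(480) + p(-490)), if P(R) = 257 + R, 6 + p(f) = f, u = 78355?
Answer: -354221/241 ≈ -1469.8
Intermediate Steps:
p(f) = -6 + f
(-432576 + u)/(P(480) + p(-490)) = (-432576 + 78355)/((257 + 480) + (-6 - 490)) = -354221/(737 - 496) = -354221/241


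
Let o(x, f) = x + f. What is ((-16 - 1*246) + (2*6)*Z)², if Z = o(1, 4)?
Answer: 40804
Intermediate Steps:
o(x, f) = f + x
Z = 5 (Z = 4 + 1 = 5)
((-16 - 1*246) + (2*6)*Z)² = ((-16 - 1*246) + (2*6)*5)² = ((-16 - 246) + 12*5)² = (-262 + 60)² = (-202)² = 40804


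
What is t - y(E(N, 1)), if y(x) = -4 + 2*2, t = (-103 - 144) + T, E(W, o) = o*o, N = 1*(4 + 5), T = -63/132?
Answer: -10889/44 ≈ -247.48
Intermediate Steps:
T = -21/44 (T = -63*1/132 = -21/44 ≈ -0.47727)
N = 9 (N = 1*9 = 9)
E(W, o) = o²
t = -10889/44 (t = (-103 - 144) - 21/44 = -247 - 21/44 = -10889/44 ≈ -247.48)
y(x) = 0 (y(x) = -4 + 4 = 0)
t - y(E(N, 1)) = -10889/44 - 1*0 = -10889/44 + 0 = -10889/44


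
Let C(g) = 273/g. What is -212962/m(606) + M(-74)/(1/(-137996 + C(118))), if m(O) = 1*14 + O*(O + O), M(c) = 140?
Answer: -418593805399929/21667337 ≈ -1.9319e+7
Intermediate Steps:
m(O) = 14 + 2*O**2 (m(O) = 14 + O*(2*O) = 14 + 2*O**2)
-212962/m(606) + M(-74)/(1/(-137996 + C(118))) = -212962/(14 + 2*606**2) + 140/(1/(-137996 + 273/118)) = -212962/(14 + 2*367236) + 140/(1/(-137996 + 273*(1/118))) = -212962/(14 + 734472) + 140/(1/(-137996 + 273/118)) = -212962/734486 + 140/(1/(-16283255/118)) = -212962*1/734486 + 140/(-118/16283255) = -106481/367243 + 140*(-16283255/118) = -106481/367243 - 1139827850/59 = -418593805399929/21667337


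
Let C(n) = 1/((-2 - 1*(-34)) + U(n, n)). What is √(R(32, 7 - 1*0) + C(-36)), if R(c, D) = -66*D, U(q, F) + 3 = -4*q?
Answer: 5*I*√553081/173 ≈ 21.494*I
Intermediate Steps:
U(q, F) = -3 - 4*q
C(n) = 1/(29 - 4*n) (C(n) = 1/((-2 - 1*(-34)) + (-3 - 4*n)) = 1/((-2 + 34) + (-3 - 4*n)) = 1/(32 + (-3 - 4*n)) = 1/(29 - 4*n))
√(R(32, 7 - 1*0) + C(-36)) = √(-66*(7 - 1*0) - 1/(-29 + 4*(-36))) = √(-66*(7 + 0) - 1/(-29 - 144)) = √(-66*7 - 1/(-173)) = √(-462 - 1*(-1/173)) = √(-462 + 1/173) = √(-79925/173) = 5*I*√553081/173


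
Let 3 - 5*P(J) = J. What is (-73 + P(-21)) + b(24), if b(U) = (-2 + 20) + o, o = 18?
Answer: -161/5 ≈ -32.200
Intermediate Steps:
P(J) = ⅗ - J/5
b(U) = 36 (b(U) = (-2 + 20) + 18 = 18 + 18 = 36)
(-73 + P(-21)) + b(24) = (-73 + (⅗ - ⅕*(-21))) + 36 = (-73 + (⅗ + 21/5)) + 36 = (-73 + 24/5) + 36 = -341/5 + 36 = -161/5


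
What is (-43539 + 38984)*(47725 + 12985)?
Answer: -276534050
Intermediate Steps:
(-43539 + 38984)*(47725 + 12985) = -4555*60710 = -276534050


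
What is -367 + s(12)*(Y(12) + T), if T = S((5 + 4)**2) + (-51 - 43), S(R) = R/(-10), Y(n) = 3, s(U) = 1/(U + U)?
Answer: -89071/240 ≈ -371.13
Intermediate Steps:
s(U) = 1/(2*U)
S(R) = -R/10 (S(R) = R*(-1/10) = -R/10)
T = -1021/10 (T = -(5 + 4)**2/10 + (-51 - 43) = -1/10*9**2 - 94 = -1/10*81 - 94 = -81/10 - 94 = -1021/10 ≈ -102.10)
-367 + s(12)*(Y(12) + T) = -367 + ((1/2)/12)*(3 - 1021/10) = -367 + ((1/2)*(1/12))*(-991/10) = -367 + (1/24)*(-991/10) = -367 - 991/240 = -89071/240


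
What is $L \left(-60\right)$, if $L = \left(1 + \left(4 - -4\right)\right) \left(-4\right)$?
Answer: $2160$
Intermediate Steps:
$L = -36$ ($L = \left(1 + \left(4 + 4\right)\right) \left(-4\right) = \left(1 + 8\right) \left(-4\right) = 9 \left(-4\right) = -36$)
$L \left(-60\right) = \left(-36\right) \left(-60\right) = 2160$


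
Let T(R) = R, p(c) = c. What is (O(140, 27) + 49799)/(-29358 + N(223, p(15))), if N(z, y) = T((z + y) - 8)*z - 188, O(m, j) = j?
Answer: 24913/10872 ≈ 2.2915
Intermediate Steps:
N(z, y) = -188 + z*(-8 + y + z) (N(z, y) = ((z + y) - 8)*z - 188 = ((y + z) - 8)*z - 188 = (-8 + y + z)*z - 188 = z*(-8 + y + z) - 188 = -188 + z*(-8 + y + z))
(O(140, 27) + 49799)/(-29358 + N(223, p(15))) = (27 + 49799)/(-29358 + (-188 + 223*(-8 + 15 + 223))) = 49826/(-29358 + (-188 + 223*230)) = 49826/(-29358 + (-188 + 51290)) = 49826/(-29358 + 51102) = 49826/21744 = 49826*(1/21744) = 24913/10872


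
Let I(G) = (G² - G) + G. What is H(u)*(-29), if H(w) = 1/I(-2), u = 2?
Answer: -29/4 ≈ -7.2500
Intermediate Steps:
I(G) = G²
H(w) = ¼ (H(w) = 1/((-2)²) = 1/4 = ¼)
H(u)*(-29) = (¼)*(-29) = -29/4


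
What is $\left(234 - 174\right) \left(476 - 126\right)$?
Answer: $21000$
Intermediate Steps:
$\left(234 - 174\right) \left(476 - 126\right) = 60 \cdot 350 = 21000$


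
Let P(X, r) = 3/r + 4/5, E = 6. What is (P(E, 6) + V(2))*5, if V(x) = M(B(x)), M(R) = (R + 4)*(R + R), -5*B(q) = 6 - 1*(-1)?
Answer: -299/10 ≈ -29.900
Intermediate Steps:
B(q) = -7/5 (B(q) = -(6 - 1*(-1))/5 = -(6 + 1)/5 = -1/5*7 = -7/5)
M(R) = 2*R*(4 + R) (M(R) = (4 + R)*(2*R) = 2*R*(4 + R))
V(x) = -182/25 (V(x) = 2*(-7/5)*(4 - 7/5) = 2*(-7/5)*(13/5) = -182/25)
P(X, r) = 4/5 + 3/r (P(X, r) = 3/r + 4*(1/5) = 3/r + 4/5 = 4/5 + 3/r)
(P(E, 6) + V(2))*5 = ((4/5 + 3/6) - 182/25)*5 = ((4/5 + 3*(1/6)) - 182/25)*5 = ((4/5 + 1/2) - 182/25)*5 = (13/10 - 182/25)*5 = -299/50*5 = -299/10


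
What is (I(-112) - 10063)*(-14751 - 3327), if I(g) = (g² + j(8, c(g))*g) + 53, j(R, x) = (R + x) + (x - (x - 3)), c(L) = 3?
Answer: -17463348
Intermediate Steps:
j(R, x) = 3 + R + x (j(R, x) = (R + x) + (x - (-3 + x)) = (R + x) + (x + (3 - x)) = (R + x) + 3 = 3 + R + x)
I(g) = 53 + g² + 14*g (I(g) = (g² + (3 + 8 + 3)*g) + 53 = (g² + 14*g) + 53 = 53 + g² + 14*g)
(I(-112) - 10063)*(-14751 - 3327) = ((53 + (-112)² + 14*(-112)) - 10063)*(-14751 - 3327) = ((53 + 12544 - 1568) - 10063)*(-18078) = (11029 - 10063)*(-18078) = 966*(-18078) = -17463348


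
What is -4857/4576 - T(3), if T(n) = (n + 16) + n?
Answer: -105529/4576 ≈ -23.061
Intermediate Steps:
T(n) = 16 + 2*n (T(n) = (16 + n) + n = 16 + 2*n)
-4857/4576 - T(3) = -4857/4576 - (16 + 2*3) = -4857*1/4576 - (16 + 6) = -4857/4576 - 1*22 = -4857/4576 - 22 = -105529/4576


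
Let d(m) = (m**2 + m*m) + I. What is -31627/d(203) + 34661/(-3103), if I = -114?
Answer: -2950877525/255389312 ≈ -11.554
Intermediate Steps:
d(m) = -114 + 2*m**2 (d(m) = (m**2 + m*m) - 114 = (m**2 + m**2) - 114 = 2*m**2 - 114 = -114 + 2*m**2)
-31627/d(203) + 34661/(-3103) = -31627/(-114 + 2*203**2) + 34661/(-3103) = -31627/(-114 + 2*41209) + 34661*(-1/3103) = -31627/(-114 + 82418) - 34661/3103 = -31627/82304 - 34661/3103 = -2950877525/255389312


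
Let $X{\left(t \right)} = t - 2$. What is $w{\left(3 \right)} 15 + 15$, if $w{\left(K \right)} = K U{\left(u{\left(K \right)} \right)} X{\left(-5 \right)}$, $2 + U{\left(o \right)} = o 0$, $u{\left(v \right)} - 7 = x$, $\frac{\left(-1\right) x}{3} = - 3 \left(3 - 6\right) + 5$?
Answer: $645$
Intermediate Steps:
$X{\left(t \right)} = -2 + t$ ($X{\left(t \right)} = t - 2 = -2 + t$)
$x = -42$ ($x = - 3 \left(- 3 \left(3 - 6\right) + 5\right) = - 3 \left(\left(-3\right) \left(-3\right) + 5\right) = - 3 \left(9 + 5\right) = \left(-3\right) 14 = -42$)
$u{\left(v \right)} = -35$ ($u{\left(v \right)} = 7 - 42 = -35$)
$U{\left(o \right)} = -2$ ($U{\left(o \right)} = -2 + o 0 = -2 + 0 = -2$)
$w{\left(K \right)} = 14 K$ ($w{\left(K \right)} = K \left(-2\right) \left(-2 - 5\right) = - 2 K \left(-7\right) = 14 K$)
$w{\left(3 \right)} 15 + 15 = 14 \cdot 3 \cdot 15 + 15 = 42 \cdot 15 + 15 = 630 + 15 = 645$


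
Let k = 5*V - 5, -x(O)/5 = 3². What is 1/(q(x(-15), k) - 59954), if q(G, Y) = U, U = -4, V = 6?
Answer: -1/59958 ≈ -1.6678e-5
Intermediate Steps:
x(O) = -45 (x(O) = -5*3² = -5*9 = -45)
k = 25 (k = 5*6 - 5 = 30 - 5 = 25)
q(G, Y) = -4
1/(q(x(-15), k) - 59954) = 1/(-4 - 59954) = 1/(-59958) = -1/59958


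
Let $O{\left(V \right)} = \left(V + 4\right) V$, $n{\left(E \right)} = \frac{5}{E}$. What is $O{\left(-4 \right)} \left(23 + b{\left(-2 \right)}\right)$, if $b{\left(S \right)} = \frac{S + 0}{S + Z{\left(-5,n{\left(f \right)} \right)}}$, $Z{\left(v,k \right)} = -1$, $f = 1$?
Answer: $0$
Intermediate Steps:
$O{\left(V \right)} = V \left(4 + V\right)$ ($O{\left(V \right)} = \left(4 + V\right) V = V \left(4 + V\right)$)
$b{\left(S \right)} = \frac{S}{-1 + S}$ ($b{\left(S \right)} = \frac{S + 0}{S - 1} = \frac{S}{-1 + S}$)
$O{\left(-4 \right)} \left(23 + b{\left(-2 \right)}\right) = - 4 \left(4 - 4\right) \left(23 - \frac{2}{-1 - 2}\right) = \left(-4\right) 0 \left(23 - \frac{2}{-3}\right) = 0 \left(23 - - \frac{2}{3}\right) = 0 \left(23 + \frac{2}{3}\right) = 0 \cdot \frac{71}{3} = 0$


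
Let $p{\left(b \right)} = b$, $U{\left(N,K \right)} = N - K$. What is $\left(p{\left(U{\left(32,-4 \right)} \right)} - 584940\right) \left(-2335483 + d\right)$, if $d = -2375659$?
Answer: $2755565800368$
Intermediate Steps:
$\left(p{\left(U{\left(32,-4 \right)} \right)} - 584940\right) \left(-2335483 + d\right) = \left(\left(32 - -4\right) - 584940\right) \left(-2335483 - 2375659\right) = \left(\left(32 + 4\right) - 584940\right) \left(-4711142\right) = \left(36 - 584940\right) \left(-4711142\right) = \left(-584904\right) \left(-4711142\right) = 2755565800368$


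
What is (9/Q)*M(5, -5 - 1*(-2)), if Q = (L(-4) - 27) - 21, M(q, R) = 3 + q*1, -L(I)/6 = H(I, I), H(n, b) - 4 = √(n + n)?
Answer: -18/19 + 3*I*√2/19 ≈ -0.94737 + 0.2233*I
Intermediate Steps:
H(n, b) = 4 + √2*√n (H(n, b) = 4 + √(n + n) = 4 + √(2*n) = 4 + √2*√n)
L(I) = -24 - 6*√2*√I (L(I) = -6*(4 + √2*√I) = -24 - 6*√2*√I)
M(q, R) = 3 + q
Q = -72 - 12*I*√2 (Q = ((-24 - 6*√2*√(-4)) - 27) - 21 = ((-24 - 6*√2*2*I) - 27) - 21 = ((-24 - 12*I*√2) - 27) - 21 = (-51 - 12*I*√2) - 21 = -72 - 12*I*√2 ≈ -72.0 - 16.971*I)
(9/Q)*M(5, -5 - 1*(-2)) = (9/(-72 - 12*I*√2))*(3 + 5) = (9/(-72 - 12*I*√2))*8 = 72/(-72 - 12*I*√2)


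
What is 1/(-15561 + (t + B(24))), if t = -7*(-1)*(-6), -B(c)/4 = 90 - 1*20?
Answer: -1/15883 ≈ -6.2960e-5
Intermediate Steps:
B(c) = -280 (B(c) = -4*(90 - 1*20) = -4*(90 - 20) = -4*70 = -280)
t = -42 (t = 7*(-6) = -42)
1/(-15561 + (t + B(24))) = 1/(-15561 + (-42 - 280)) = 1/(-15561 - 322) = 1/(-15883) = -1/15883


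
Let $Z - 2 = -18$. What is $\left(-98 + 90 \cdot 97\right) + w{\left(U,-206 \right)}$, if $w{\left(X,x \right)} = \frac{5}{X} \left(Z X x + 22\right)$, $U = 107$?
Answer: $\frac{2687094}{107} \approx 25113.0$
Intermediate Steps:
$Z = -16$ ($Z = 2 - 18 = -16$)
$w{\left(X,x \right)} = \frac{5 \left(22 - 16 X x\right)}{X}$ ($w{\left(X,x \right)} = \frac{5}{X} \left(- 16 X x + 22\right) = \frac{5}{X} \left(22 - 16 X x\right) = \frac{5 \left(22 - 16 X x\right)}{X}$)
$\left(-98 + 90 \cdot 97\right) + w{\left(U,-206 \right)} = \left(-98 + 90 \cdot 97\right) + \left(\left(-80\right) \left(-206\right) + \frac{110}{107}\right) = \left(-98 + 8730\right) + \left(16480 + 110 \cdot \frac{1}{107}\right) = 8632 + \left(16480 + \frac{110}{107}\right) = 8632 + \frac{1763470}{107} = \frac{2687094}{107}$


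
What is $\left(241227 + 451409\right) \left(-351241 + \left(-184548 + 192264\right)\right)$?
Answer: $-237937781900$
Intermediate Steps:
$\left(241227 + 451409\right) \left(-351241 + \left(-184548 + 192264\right)\right) = 692636 \left(-351241 + 7716\right) = 692636 \left(-343525\right) = -237937781900$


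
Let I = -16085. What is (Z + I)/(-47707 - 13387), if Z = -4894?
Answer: 20979/61094 ≈ 0.34339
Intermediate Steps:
(Z + I)/(-47707 - 13387) = (-4894 - 16085)/(-47707 - 13387) = -20979/(-61094) = -20979*(-1/61094) = 20979/61094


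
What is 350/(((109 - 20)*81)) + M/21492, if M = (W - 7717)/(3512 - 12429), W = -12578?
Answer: 2489694965/51168991788 ≈ 0.048656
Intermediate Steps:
M = 20295/8917 (M = (-12578 - 7717)/(3512 - 12429) = -20295/(-8917) = -20295*(-1/8917) = 20295/8917 ≈ 2.2760)
350/(((109 - 20)*81)) + M/21492 = 350/(((109 - 20)*81)) + (20295/8917)/21492 = 350/((89*81)) + (20295/8917)*(1/21492) = 350/7209 + 2255/21293796 = 2489694965/51168991788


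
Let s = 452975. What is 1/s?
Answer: 1/452975 ≈ 2.2076e-6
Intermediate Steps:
1/s = 1/452975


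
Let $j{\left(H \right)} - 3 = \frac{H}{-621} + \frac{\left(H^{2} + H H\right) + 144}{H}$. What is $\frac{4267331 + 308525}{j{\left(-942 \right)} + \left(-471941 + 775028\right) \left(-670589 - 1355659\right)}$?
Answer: $- \frac{148710744144}{19958592327878713} \approx -7.451 \cdot 10^{-6}$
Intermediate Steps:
$j{\left(H \right)} = 3 - \frac{H}{621} + \frac{144 + 2 H^{2}}{H}$ ($j{\left(H \right)} = 3 + \left(\frac{H}{-621} + \frac{\left(H^{2} + H H\right) + 144}{H}\right) = 3 + \left(H \left(- \frac{1}{621}\right) + \frac{\left(H^{2} + H^{2}\right) + 144}{H}\right) = 3 - \left(\frac{H}{621} - \frac{2 H^{2} + 144}{H}\right) = 3 - \left(\frac{H}{621} - \frac{144 + 2 H^{2}}{H}\right) = 3 - \frac{H}{621} + \frac{144 + 2 H^{2}}{H}$)
$\frac{4267331 + 308525}{j{\left(-942 \right)} + \left(-471941 + 775028\right) \left(-670589 - 1355659\right)} = \frac{4267331 + 308525}{\left(3 + \frac{144}{-942} + \frac{1241}{621} \left(-942\right)\right) + \left(-471941 + 775028\right) \left(-670589 - 1355659\right)} = \frac{4575856}{\left(3 + 144 \left(- \frac{1}{942}\right) - \frac{389674}{207}\right) + 303087 \left(-2026248\right)} = \frac{4575856}{\left(3 - \frac{24}{157} - \frac{389674}{207}\right) - 614129427576} = \frac{4575856}{- \frac{61086289}{32499} - 614129427576} = \frac{4575856}{- \frac{19958592327878713}{32499}} = 4575856 \left(- \frac{32499}{19958592327878713}\right) = - \frac{148710744144}{19958592327878713}$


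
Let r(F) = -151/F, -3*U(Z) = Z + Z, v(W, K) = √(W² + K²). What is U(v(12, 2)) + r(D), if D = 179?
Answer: -151/179 - 4*√37/3 ≈ -8.9539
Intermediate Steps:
v(W, K) = √(K² + W²)
U(Z) = -2*Z/3 (U(Z) = -(Z + Z)/3 = -2*Z/3)
U(v(12, 2)) + r(D) = -2*√(2² + 12²)/3 - 151/179 = -2*√(4 + 144)/3 - 151*1/179 = -4*√37/3 - 151/179 = -151/179 - 4*√37/3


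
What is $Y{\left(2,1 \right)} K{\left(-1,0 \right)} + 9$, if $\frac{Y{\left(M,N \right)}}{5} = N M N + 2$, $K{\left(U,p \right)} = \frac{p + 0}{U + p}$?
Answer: $9$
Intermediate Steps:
$K{\left(U,p \right)} = \frac{p}{U + p}$
$Y{\left(M,N \right)} = 10 + 5 M N^{2}$ ($Y{\left(M,N \right)} = 5 \left(N M N + 2\right) = 5 \left(M N N + 2\right) = 5 \left(M N^{2} + 2\right) = 5 \left(2 + M N^{2}\right) = 10 + 5 M N^{2}$)
$Y{\left(2,1 \right)} K{\left(-1,0 \right)} + 9 = \left(10 + 5 \cdot 2 \cdot 1^{2}\right) \frac{0}{-1 + 0} + 9 = \left(10 + 5 \cdot 2 \cdot 1\right) \frac{0}{-1} + 9 = \left(10 + 10\right) 0 \left(-1\right) + 9 = 20 \cdot 0 + 9 = 0 + 9 = 9$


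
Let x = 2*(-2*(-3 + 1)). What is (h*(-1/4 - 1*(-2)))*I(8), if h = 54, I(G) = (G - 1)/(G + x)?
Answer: 1323/32 ≈ 41.344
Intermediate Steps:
x = 8 (x = 2*(-2*(-2)) = 2*4 = 8)
I(G) = (-1 + G)/(8 + G) (I(G) = (G - 1)/(G + 8) = (-1 + G)/(8 + G))
(h*(-1/4 - 1*(-2)))*I(8) = (54*(-1/4 - 1*(-2)))*((-1 + 8)/(8 + 8)) = (54*(-1*¼ + 2))*(7/16) = (54*(-¼ + 2))*((1/16)*7) = (54*(7/4))*(7/16) = (189/2)*(7/16) = 1323/32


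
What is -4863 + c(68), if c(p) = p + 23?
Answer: -4772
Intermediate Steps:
c(p) = 23 + p
-4863 + c(68) = -4863 + (23 + 68) = -4863 + 91 = -4772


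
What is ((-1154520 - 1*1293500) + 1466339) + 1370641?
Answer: 388960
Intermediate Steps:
((-1154520 - 1*1293500) + 1466339) + 1370641 = ((-1154520 - 1293500) + 1466339) + 1370641 = (-2448020 + 1466339) + 1370641 = -981681 + 1370641 = 388960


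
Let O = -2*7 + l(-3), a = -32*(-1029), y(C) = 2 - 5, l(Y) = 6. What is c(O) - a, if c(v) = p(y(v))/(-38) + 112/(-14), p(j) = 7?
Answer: -1251575/38 ≈ -32936.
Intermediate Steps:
y(C) = -3
a = 32928
O = -8 (O = -2*7 + 6 = -14 + 6 = -8)
c(v) = -311/38 (c(v) = 7/(-38) + 112/(-14) = 7*(-1/38) + 112*(-1/14) = -7/38 - 8 = -311/38)
c(O) - a = -311/38 - 1*32928 = -311/38 - 32928 = -1251575/38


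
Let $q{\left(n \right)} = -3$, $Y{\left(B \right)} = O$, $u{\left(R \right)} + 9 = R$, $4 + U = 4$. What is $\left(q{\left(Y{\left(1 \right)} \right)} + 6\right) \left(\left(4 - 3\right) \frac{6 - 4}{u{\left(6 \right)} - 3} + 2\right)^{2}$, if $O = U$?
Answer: $\frac{25}{3} \approx 8.3333$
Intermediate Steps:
$U = 0$ ($U = -4 + 4 = 0$)
$u{\left(R \right)} = -9 + R$
$O = 0$
$Y{\left(B \right)} = 0$
$\left(q{\left(Y{\left(1 \right)} \right)} + 6\right) \left(\left(4 - 3\right) \frac{6 - 4}{u{\left(6 \right)} - 3} + 2\right)^{2} = \left(-3 + 6\right) \left(\left(4 - 3\right) \frac{6 - 4}{\left(-9 + 6\right) - 3} + 2\right)^{2} = 3 \left(1 \frac{2}{-3 - 3} + 2\right)^{2} = 3 \left(1 \frac{2}{-6} + 2\right)^{2} = 3 \left(1 \cdot 2 \left(- \frac{1}{6}\right) + 2\right)^{2} = 3 \left(1 \left(- \frac{1}{3}\right) + 2\right)^{2} = 3 \left(- \frac{1}{3} + 2\right)^{2} = 3 \left(\frac{5}{3}\right)^{2} = 3 \cdot \frac{25}{9} = \frac{25}{3}$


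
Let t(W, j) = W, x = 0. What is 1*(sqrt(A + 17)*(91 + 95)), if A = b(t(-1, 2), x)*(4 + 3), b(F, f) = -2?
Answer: 186*sqrt(3) ≈ 322.16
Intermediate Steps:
A = -14 (A = -2*(4 + 3) = -2*7 = -14)
1*(sqrt(A + 17)*(91 + 95)) = 1*(sqrt(-14 + 17)*(91 + 95)) = 1*(sqrt(3)*186) = 1*(186*sqrt(3)) = 186*sqrt(3)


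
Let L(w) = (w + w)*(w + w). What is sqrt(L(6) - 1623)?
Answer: I*sqrt(1479) ≈ 38.458*I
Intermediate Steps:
L(w) = 4*w**2 (L(w) = (2*w)*(2*w) = 4*w**2)
sqrt(L(6) - 1623) = sqrt(4*6**2 - 1623) = sqrt(4*36 - 1623) = sqrt(144 - 1623) = sqrt(-1479) = I*sqrt(1479)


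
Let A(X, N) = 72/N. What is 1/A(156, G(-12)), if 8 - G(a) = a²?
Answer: -17/9 ≈ -1.8889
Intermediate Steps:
G(a) = 8 - a²
1/A(156, G(-12)) = 1/(72/(8 - 1*(-12)²)) = 1/(72/(8 - 1*144)) = 1/(72/(8 - 144)) = 1/(72/(-136)) = 1/(72*(-1/136)) = 1/(-9/17) = -17/9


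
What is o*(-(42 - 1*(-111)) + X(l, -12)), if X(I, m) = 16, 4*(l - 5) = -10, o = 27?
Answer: -3699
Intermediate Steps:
l = 5/2 (l = 5 + (¼)*(-10) = 5 - 5/2 = 5/2 ≈ 2.5000)
o*(-(42 - 1*(-111)) + X(l, -12)) = 27*(-(42 - 1*(-111)) + 16) = 27*(-(42 + 111) + 16) = 27*(-1*153 + 16) = 27*(-153 + 16) = 27*(-137) = -3699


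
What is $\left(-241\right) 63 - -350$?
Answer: $-14833$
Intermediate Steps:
$\left(-241\right) 63 - -350 = -15183 + 350 = -14833$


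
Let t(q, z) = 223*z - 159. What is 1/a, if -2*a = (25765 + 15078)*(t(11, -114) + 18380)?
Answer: 2/294110443 ≈ 6.8002e-9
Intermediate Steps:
t(q, z) = -159 + 223*z
a = 294110443/2 (a = -(25765 + 15078)*((-159 + 223*(-114)) + 18380)/2 = -40843*((-159 - 25422) + 18380)/2 = -40843*(-25581 + 18380)/2 = -40843*(-7201)/2 = -1/2*(-294110443) = 294110443/2 ≈ 1.4706e+8)
1/a = 1/(294110443/2) = 2/294110443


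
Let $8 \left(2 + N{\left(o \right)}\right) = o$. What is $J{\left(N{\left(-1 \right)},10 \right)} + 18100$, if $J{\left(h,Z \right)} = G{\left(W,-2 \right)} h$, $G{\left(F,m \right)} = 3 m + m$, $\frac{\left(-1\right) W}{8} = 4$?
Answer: $18117$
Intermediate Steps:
$W = -32$ ($W = \left(-8\right) 4 = -32$)
$N{\left(o \right)} = -2 + \frac{o}{8}$
$G{\left(F,m \right)} = 4 m$
$J{\left(h,Z \right)} = - 8 h$ ($J{\left(h,Z \right)} = 4 \left(-2\right) h = - 8 h$)
$J{\left(N{\left(-1 \right)},10 \right)} + 18100 = - 8 \left(-2 + \frac{1}{8} \left(-1\right)\right) + 18100 = - 8 \left(-2 - \frac{1}{8}\right) + 18100 = \left(-8\right) \left(- \frac{17}{8}\right) + 18100 = 17 + 18100 = 18117$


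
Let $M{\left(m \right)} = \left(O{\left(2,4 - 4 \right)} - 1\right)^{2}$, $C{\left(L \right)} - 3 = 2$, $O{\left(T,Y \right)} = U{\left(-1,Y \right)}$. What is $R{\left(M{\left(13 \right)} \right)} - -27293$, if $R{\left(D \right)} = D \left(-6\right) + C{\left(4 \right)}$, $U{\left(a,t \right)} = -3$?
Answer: $27202$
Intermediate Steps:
$O{\left(T,Y \right)} = -3$
$C{\left(L \right)} = 5$ ($C{\left(L \right)} = 3 + 2 = 5$)
$M{\left(m \right)} = 16$ ($M{\left(m \right)} = \left(-3 - 1\right)^{2} = \left(-4\right)^{2} = 16$)
$R{\left(D \right)} = 5 - 6 D$ ($R{\left(D \right)} = D \left(-6\right) + 5 = - 6 D + 5 = 5 - 6 D$)
$R{\left(M{\left(13 \right)} \right)} - -27293 = \left(5 - 96\right) - -27293 = \left(5 - 96\right) + 27293 = -91 + 27293 = 27202$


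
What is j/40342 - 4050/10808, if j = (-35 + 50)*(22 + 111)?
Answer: -35455785/109004084 ≈ -0.32527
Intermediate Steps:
j = 1995 (j = 15*133 = 1995)
j/40342 - 4050/10808 = 1995/40342 - 4050/10808 = 1995*(1/40342) - 4050*1/10808 = 1995/40342 - 2025/5404 = -35455785/109004084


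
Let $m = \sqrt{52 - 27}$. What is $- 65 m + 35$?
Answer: $-290$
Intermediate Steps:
$m = 5$ ($m = \sqrt{25} = 5$)
$- 65 m + 35 = \left(-65\right) 5 + 35 = -325 + 35 = -290$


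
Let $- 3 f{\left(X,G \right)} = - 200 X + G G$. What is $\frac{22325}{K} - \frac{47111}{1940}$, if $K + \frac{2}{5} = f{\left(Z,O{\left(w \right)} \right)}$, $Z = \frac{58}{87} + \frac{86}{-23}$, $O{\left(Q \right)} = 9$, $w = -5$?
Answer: $- \frac{56149920349}{466296460} \approx -120.42$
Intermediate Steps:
$Z = - \frac{212}{69}$ ($Z = 58 \cdot \frac{1}{87} + 86 \left(- \frac{1}{23}\right) = \frac{2}{3} - \frac{86}{23} = - \frac{212}{69} \approx -3.0725$)
$f{\left(X,G \right)} = - \frac{G^{2}}{3} + \frac{200 X}{3}$ ($f{\left(X,G \right)} = - \frac{- 200 X + G G}{3} = - \frac{- 200 X + G^{2}}{3} = - \frac{G^{2} - 200 X}{3} = - \frac{G^{2}}{3} + \frac{200 X}{3}$)
$K = - \frac{240359}{1035}$ ($K = - \frac{2}{5} - \left(\frac{42400}{207} + \frac{9^{2}}{3}\right) = - \frac{2}{5} - \frac{47989}{207} = - \frac{240359}{1035} \approx -232.23$)
$\frac{22325}{K} - \frac{47111}{1940} = \frac{22325}{- \frac{240359}{1035}} - \frac{47111}{1940} = 22325 \left(- \frac{1035}{240359}\right) - \frac{47111}{1940} = - \frac{23106375}{240359} - \frac{47111}{1940} = - \frac{56149920349}{466296460}$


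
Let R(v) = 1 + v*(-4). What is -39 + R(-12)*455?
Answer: 22256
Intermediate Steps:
R(v) = 1 - 4*v
-39 + R(-12)*455 = -39 + (1 - 4*(-12))*455 = -39 + (1 + 48)*455 = -39 + 49*455 = -39 + 22295 = 22256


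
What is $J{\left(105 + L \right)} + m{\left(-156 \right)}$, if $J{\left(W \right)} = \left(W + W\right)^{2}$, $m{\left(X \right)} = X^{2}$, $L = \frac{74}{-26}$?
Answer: $\frac{11167120}{169} \approx 66078.0$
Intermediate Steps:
$L = - \frac{37}{13}$ ($L = 74 \left(- \frac{1}{26}\right) = - \frac{37}{13} \approx -2.8462$)
$J{\left(W \right)} = 4 W^{2}$ ($J{\left(W \right)} = \left(2 W\right)^{2} = 4 W^{2}$)
$J{\left(105 + L \right)} + m{\left(-156 \right)} = 4 \left(105 - \frac{37}{13}\right)^{2} + \left(-156\right)^{2} = 4 \left(\frac{1328}{13}\right)^{2} + 24336 = 4 \cdot \frac{1763584}{169} + 24336 = \frac{7054336}{169} + 24336 = \frac{11167120}{169}$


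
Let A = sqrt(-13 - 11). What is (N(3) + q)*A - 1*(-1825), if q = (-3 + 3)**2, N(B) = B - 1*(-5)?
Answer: 1825 + 16*I*sqrt(6) ≈ 1825.0 + 39.192*I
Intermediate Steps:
N(B) = 5 + B (N(B) = B + 5 = 5 + B)
q = 0 (q = 0**2 = 0)
A = 2*I*sqrt(6) (A = sqrt(-24) = 2*I*sqrt(6) ≈ 4.899*I)
(N(3) + q)*A - 1*(-1825) = ((5 + 3) + 0)*(2*I*sqrt(6)) - 1*(-1825) = (8 + 0)*(2*I*sqrt(6)) + 1825 = 8*(2*I*sqrt(6)) + 1825 = 16*I*sqrt(6) + 1825 = 1825 + 16*I*sqrt(6)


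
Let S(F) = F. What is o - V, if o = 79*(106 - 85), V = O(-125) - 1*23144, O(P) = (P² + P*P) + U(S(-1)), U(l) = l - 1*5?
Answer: -6441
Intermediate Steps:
U(l) = -5 + l (U(l) = l - 5 = -5 + l)
O(P) = -6 + 2*P² (O(P) = (P² + P*P) + (-5 - 1) = (P² + P²) - 6 = 2*P² - 6 = -6 + 2*P²)
V = 8100 (V = (-6 + 2*(-125)²) - 1*23144 = (-6 + 2*15625) - 23144 = (-6 + 31250) - 23144 = 31244 - 23144 = 8100)
o = 1659 (o = 79*21 = 1659)
o - V = 1659 - 1*8100 = 1659 - 8100 = -6441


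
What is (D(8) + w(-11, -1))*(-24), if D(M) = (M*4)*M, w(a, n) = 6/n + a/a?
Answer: -6024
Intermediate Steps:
w(a, n) = 1 + 6/n (w(a, n) = 6/n + 1 = 1 + 6/n)
D(M) = 4*M² (D(M) = (4*M)*M = 4*M²)
(D(8) + w(-11, -1))*(-24) = (4*8² + (6 - 1)/(-1))*(-24) = (4*64 - 1*5)*(-24) = (256 - 5)*(-24) = 251*(-24) = -6024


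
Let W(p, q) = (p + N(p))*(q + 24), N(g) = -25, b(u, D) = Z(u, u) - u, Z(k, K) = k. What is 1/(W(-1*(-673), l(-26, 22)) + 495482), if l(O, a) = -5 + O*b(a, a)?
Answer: 1/507794 ≈ 1.9693e-6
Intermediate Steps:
b(u, D) = 0 (b(u, D) = u - u = 0)
l(O, a) = -5 (l(O, a) = -5 + O*0 = -5 + 0 = -5)
W(p, q) = (-25 + p)*(24 + q) (W(p, q) = (p - 25)*(q + 24) = (-25 + p)*(24 + q))
1/(W(-1*(-673), l(-26, 22)) + 495482) = 1/((-600 - 25*(-5) + 24*(-1*(-673)) - 1*(-673)*(-5)) + 495482) = 1/((-600 + 125 + 24*673 + 673*(-5)) + 495482) = 1/((-600 + 125 + 16152 - 3365) + 495482) = 1/(12312 + 495482) = 1/507794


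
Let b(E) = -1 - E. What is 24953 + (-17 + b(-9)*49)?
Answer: 25328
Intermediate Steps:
24953 + (-17 + b(-9)*49) = 24953 + (-17 + (-1 - 1*(-9))*49) = 24953 + (-17 + (-1 + 9)*49) = 24953 + (-17 + 8*49) = 24953 + (-17 + 392) = 24953 + 375 = 25328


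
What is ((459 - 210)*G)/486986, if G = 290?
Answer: 36105/243493 ≈ 0.14828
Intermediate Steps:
((459 - 210)*G)/486986 = ((459 - 210)*290)/486986 = (249*290)*(1/486986) = 72210*(1/486986) = 36105/243493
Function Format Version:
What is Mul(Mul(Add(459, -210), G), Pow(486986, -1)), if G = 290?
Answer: Rational(36105, 243493) ≈ 0.14828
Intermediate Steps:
Mul(Mul(Add(459, -210), G), Pow(486986, -1)) = Mul(Mul(Add(459, -210), 290), Pow(486986, -1)) = Mul(Mul(249, 290), Rational(1, 486986)) = Mul(72210, Rational(1, 486986)) = Rational(36105, 243493)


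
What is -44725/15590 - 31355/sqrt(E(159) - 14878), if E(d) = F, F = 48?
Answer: -8945/3118 + 6271*I*sqrt(14830)/2966 ≈ -2.8688 + 257.48*I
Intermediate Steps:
E(d) = 48
-44725/15590 - 31355/sqrt(E(159) - 14878) = -44725/15590 - 31355/sqrt(48 - 14878) = -44725*1/15590 - 31355*(-I*sqrt(14830)/14830) = -8945/3118 - 31355*(-I*sqrt(14830)/14830) = -8945/3118 - (-6271)*I*sqrt(14830)/2966 = -8945/3118 + 6271*I*sqrt(14830)/2966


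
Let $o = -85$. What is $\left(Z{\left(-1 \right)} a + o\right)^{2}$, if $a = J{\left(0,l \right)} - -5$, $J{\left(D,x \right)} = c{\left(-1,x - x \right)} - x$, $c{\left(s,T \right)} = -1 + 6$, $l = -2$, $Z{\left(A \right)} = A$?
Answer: $9409$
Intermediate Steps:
$c{\left(s,T \right)} = 5$
$J{\left(D,x \right)} = 5 - x$
$a = 12$ ($a = \left(5 - -2\right) - -5 = \left(5 + 2\right) + 5 = 7 + 5 = 12$)
$\left(Z{\left(-1 \right)} a + o\right)^{2} = \left(\left(-1\right) 12 - 85\right)^{2} = \left(-12 - 85\right)^{2} = \left(-97\right)^{2} = 9409$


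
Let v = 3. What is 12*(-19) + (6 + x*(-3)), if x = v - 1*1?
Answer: -228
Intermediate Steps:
x = 2 (x = 3 - 1*1 = 3 - 1 = 2)
12*(-19) + (6 + x*(-3)) = 12*(-19) + (6 + 2*(-3)) = -228 + (6 - 6) = -228 + 0 = -228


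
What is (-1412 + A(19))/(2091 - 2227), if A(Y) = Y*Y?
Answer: 1051/136 ≈ 7.7279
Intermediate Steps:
A(Y) = Y**2
(-1412 + A(19))/(2091 - 2227) = (-1412 + 19**2)/(2091 - 2227) = (-1412 + 361)/(-136) = -1051*(-1/136) = 1051/136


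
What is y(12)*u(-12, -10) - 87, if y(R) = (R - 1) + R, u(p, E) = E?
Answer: -317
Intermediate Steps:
y(R) = -1 + 2*R (y(R) = (-1 + R) + R = -1 + 2*R)
y(12)*u(-12, -10) - 87 = (-1 + 2*12)*(-10) - 87 = (-1 + 24)*(-10) - 87 = 23*(-10) - 87 = -230 - 87 = -317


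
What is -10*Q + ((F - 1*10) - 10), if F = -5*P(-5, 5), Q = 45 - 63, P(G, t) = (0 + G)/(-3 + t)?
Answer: 345/2 ≈ 172.50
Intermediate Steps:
P(G, t) = G/(-3 + t)
Q = -18
F = 25/2 (F = -(-25)/(-3 + 5) = -(-25)/2 = -5*(-5/2) = 25/2 ≈ 12.500)
-10*Q + ((F - 1*10) - 10) = -10*(-18) + ((25/2 - 1*10) - 10) = 180 + ((25/2 - 10) - 10) = 180 + (5/2 - 10) = 180 - 15/2 = 345/2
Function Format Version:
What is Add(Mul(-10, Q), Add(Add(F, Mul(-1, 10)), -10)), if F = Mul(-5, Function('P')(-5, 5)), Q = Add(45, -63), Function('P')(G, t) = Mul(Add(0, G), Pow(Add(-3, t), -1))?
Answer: Rational(345, 2) ≈ 172.50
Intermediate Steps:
Function('P')(G, t) = Mul(G, Pow(Add(-3, t), -1))
Q = -18
F = Rational(25, 2) (F = Mul(-5, Mul(-5, Pow(Add(-3, 5), -1))) = Mul(-5, Mul(-5, Pow(2, -1))) = Mul(-5, Mul(-5, Rational(1, 2))) = Mul(-5, Rational(-5, 2)) = Rational(25, 2) ≈ 12.500)
Add(Mul(-10, Q), Add(Add(F, Mul(-1, 10)), -10)) = Add(Mul(-10, -18), Add(Add(Rational(25, 2), Mul(-1, 10)), -10)) = Add(180, Add(Add(Rational(25, 2), -10), -10)) = Add(180, Add(Rational(5, 2), -10)) = Add(180, Rational(-15, 2)) = Rational(345, 2)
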